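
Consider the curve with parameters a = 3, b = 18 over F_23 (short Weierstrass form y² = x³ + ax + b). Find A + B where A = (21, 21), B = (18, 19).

(10, 17)

(21, 21) + (18, 19). λ = (19 - 21)/(18 - 21) ≡ 21/20 mod 23. 20⁻¹ ≡ 15 (mod 23) since 20·15 = 300 ≡ 1, so λ ≡ 16.
  x = λ² - 21 - 18 = 256 - 39 ≡ 10; y = λ·(21 - 10) - 21 ≡ 17. → (10, 17)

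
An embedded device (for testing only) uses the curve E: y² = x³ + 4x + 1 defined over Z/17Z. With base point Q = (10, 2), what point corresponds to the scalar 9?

Repeated addition: build up to 9Q.
2Q: tangent at (10, 2): λ = (3·10² + 4)/(2·2) ≡ 15/4. 4⁻¹ ≡ 13 (mod 17) since 4·13 = 52 ≡ 1, so λ ≡ 15·13 ≡ 8.
  x = λ² - 10 - 10 = 64 - 20 ≡ 10; y = λ·(10 - 10) - 2 ≡ 15. → (10, 15)
3Q: (10, 15) + (10, 2): same x and y₁ ≡ -y₂, so the sum is O.
4Q: O + (10, 2) = (10, 2) (identity).
5Q: tangent at (10, 2): λ = (3·10² + 4)/(2·2) ≡ 15/4. 4⁻¹ ≡ 13 (mod 17) since 4·13 = 52 ≡ 1, so λ ≡ 15·13 ≡ 8.
  x = λ² - 10 - 10 = 64 - 20 ≡ 10; y = λ·(10 - 10) - 2 ≡ 15. → (10, 15)
6Q: (10, 15) + (10, 2): same x and y₁ ≡ -y₂, so the sum is O.
7Q: O + (10, 2) = (10, 2) (identity).
8Q: tangent at (10, 2): λ = (3·10² + 4)/(2·2) ≡ 15/4. 4⁻¹ ≡ 13 (mod 17), so λ ≡ 15·13 ≡ 8.
  x = λ² - 10 - 10 = 64 - 20 ≡ 10; y = λ·(10 - 10) - 2 ≡ 15. → (10, 15)
9Q: (10, 15) + (10, 2): same x and y₁ ≡ -y₂, so the sum is O.

O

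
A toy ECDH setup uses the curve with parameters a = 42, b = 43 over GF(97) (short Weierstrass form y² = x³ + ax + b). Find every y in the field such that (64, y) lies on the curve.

29, 68

x³ + 42x + 43 = 264875 ≡ 65 (mod 97).
Square roots of 65 mod 97: 29 and 68 (since 29² = 841 ≡ 65).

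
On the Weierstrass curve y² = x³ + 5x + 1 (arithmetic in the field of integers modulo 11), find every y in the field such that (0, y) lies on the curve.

1, 10

x³ + 5x + 1 = 1 ≡ 1 (mod 11).
Square roots of 1 mod 11: 1 and 10 (since 1² = 1 ≡ 1).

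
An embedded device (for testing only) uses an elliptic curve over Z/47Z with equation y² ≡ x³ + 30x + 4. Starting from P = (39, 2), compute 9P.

Repeated addition: build up to 9P.
2P: tangent at (39, 2): λ = (3·39² + 30)/(2·2) ≡ 34/4. 4⁻¹ ≡ 12 (mod 47) since 4·12 = 48 ≡ 1, so λ ≡ 34·12 ≡ 32.
  x = λ² - 39 - 39 = 1024 - 78 ≡ 6; y = λ·(39 - 6) - 2 ≡ 20. → (6, 20)
3P: (6, 20) + (39, 2). λ = (2 - 20)/(39 - 6) ≡ 29/33 mod 47. 33⁻¹ ≡ 10 (mod 47), so λ ≡ 8.
  x = λ² - 6 - 39 = 64 - 45 ≡ 19; y = λ·(6 - 19) - 20 ≡ 17. → (19, 17)
4P: (19, 17) + (39, 2). λ = (2 - 17)/(39 - 19) ≡ 32/20 mod 47. 20⁻¹ ≡ 40 (mod 47), so λ ≡ 11.
  x = λ² - 19 - 39 = 121 - 58 ≡ 16; y = λ·(19 - 16) - 17 ≡ 16. → (16, 16)
5P: (16, 16) + (39, 2). λ = (2 - 16)/(39 - 16) ≡ 33/23 mod 47. 23⁻¹ ≡ 45 (mod 47), so λ ≡ 28.
  x = λ² - 16 - 39 = 784 - 55 ≡ 24; y = λ·(16 - 24) - 16 ≡ 42. → (24, 42)
6P: (24, 42) + (39, 2). λ = (2 - 42)/(39 - 24) ≡ 7/15 mod 47. 15⁻¹ ≡ 22 (mod 47) since 15·22 = 330 ≡ 1, so λ ≡ 13.
  x = λ² - 24 - 39 = 169 - 63 ≡ 12; y = λ·(24 - 12) - 42 ≡ 20. → (12, 20)
7P: (12, 20) + (39, 2). λ = (2 - 20)/(39 - 12) ≡ 29/27 mod 47. 27⁻¹ ≡ 7 (mod 47), so λ ≡ 15.
  x = λ² - 12 - 39 = 225 - 51 ≡ 33; y = λ·(12 - 33) - 20 ≡ 41. → (33, 41)
8P: (33, 41) + (39, 2). λ = (2 - 41)/(39 - 33) ≡ 8/6 mod 47. 6⁻¹ ≡ 8 (mod 47), so λ ≡ 17.
  x = λ² - 33 - 39 = 289 - 72 ≡ 29; y = λ·(33 - 29) - 41 ≡ 27. → (29, 27)
9P: (29, 27) + (39, 2). λ = (2 - 27)/(39 - 29) ≡ 22/10 mod 47. 10⁻¹ ≡ 33 (mod 47), so λ ≡ 21.
  x = λ² - 29 - 39 = 441 - 68 ≡ 44; y = λ·(29 - 44) - 27 ≡ 34. → (44, 34)

(44, 34)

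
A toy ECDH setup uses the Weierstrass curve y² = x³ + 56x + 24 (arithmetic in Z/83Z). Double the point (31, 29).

tangent at (31, 29): λ = (3·31² + 56)/(2·29) ≡ 34/58. 58⁻¹ ≡ 73 (mod 83) since 58·73 = 4234 ≡ 1, so λ ≡ 34·73 ≡ 75.
  x = λ² - 31 - 31 = 5625 - 62 ≡ 2; y = λ·(31 - 2) - 29 ≡ 71. → (2, 71)

(2, 71)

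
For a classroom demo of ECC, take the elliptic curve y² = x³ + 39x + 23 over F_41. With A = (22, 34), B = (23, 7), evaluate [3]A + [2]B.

(26, 9)

First 3A:
Repeated addition: build up to 3A.
2A: tangent at (22, 34): λ = (3·22² + 39)/(2·34) ≡ 15/27. 27⁻¹ ≡ 38 (mod 41) since 27·38 = 1026 ≡ 1, so λ ≡ 15·38 ≡ 37.
  x = λ² - 22 - 22 = 1369 - 44 ≡ 13; y = λ·(22 - 13) - 34 ≡ 12. → (13, 12)
3A: (13, 12) + (22, 34). λ = (34 - 12)/(22 - 13) ≡ 22/9 mod 41. 9⁻¹ ≡ 32 (mod 41) since 9·32 = 288 ≡ 1, so λ ≡ 7.
  x = λ² - 13 - 22 = 49 - 35 ≡ 14; y = λ·(13 - 14) - 12 ≡ 22. → (14, 22)
3A = (14, 22).
Next 2B:
Repeated addition: build up to 2B.
2B: tangent at (23, 7): λ = (3·23² + 39)/(2·7) ≡ 27/14. 14⁻¹ ≡ 3 (mod 41) since 14·3 = 42 ≡ 1, so λ ≡ 27·3 ≡ 40.
  x = λ² - 23 - 23 = 1600 - 46 ≡ 37; y = λ·(23 - 37) - 7 ≡ 7. → (37, 7)
2B = (37, 7).
Finally 3A + 2B:
(14, 22) + (37, 7). λ = (7 - 22)/(37 - 14) ≡ 26/23 mod 41. 23⁻¹ ≡ 25 (mod 41), so λ ≡ 35.
  x = λ² - 14 - 37 = 1225 - 51 ≡ 26; y = λ·(14 - 26) - 22 ≡ 9. → (26, 9)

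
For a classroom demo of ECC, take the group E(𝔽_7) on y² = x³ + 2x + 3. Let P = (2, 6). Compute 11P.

(2, 1)

Repeated addition: build up to 11P.
2P: tangent at (2, 6): λ = (3·2² + 2)/(2·6) ≡ 0/5. 5⁻¹ ≡ 3 (mod 7), so λ ≡ 0·3 ≡ 0.
  x = λ² - 2 - 2 = 0 - 4 ≡ 3; y = λ·(2 - 3) - 6 ≡ 1. → (3, 1)
3P: (3, 1) + (2, 6). λ = (6 - 1)/(2 - 3) ≡ 5/6 mod 7. 6⁻¹ ≡ 6 (mod 7) since 6·6 = 36 ≡ 1, so λ ≡ 2.
  x = λ² - 3 - 2 = 4 - 5 ≡ 6; y = λ·(3 - 6) - 1 ≡ 0. → (6, 0)
4P: (6, 0) + (2, 6). λ = (6 - 0)/(2 - 6) ≡ 6/3 mod 7. 3⁻¹ ≡ 5 (mod 7), so λ ≡ 2.
  x = λ² - 6 - 2 = 4 - 8 ≡ 3; y = λ·(6 - 3) - 0 ≡ 6. → (3, 6)
5P: (3, 6) + (2, 6). λ = (6 - 6)/(2 - 3) ≡ 0/6 mod 7. 6⁻¹ ≡ 6 (mod 7), so λ ≡ 0.
  x = λ² - 3 - 2 = 0 - 5 ≡ 2; y = λ·(3 - 2) - 6 ≡ 1. → (2, 1)
6P: (2, 1) + (2, 6): same x and y₁ ≡ -y₂, so the sum is ∞.
7P: ∞ + (2, 6) = (2, 6) (identity).
8P: tangent at (2, 6): λ = (3·2² + 2)/(2·6) ≡ 0/5. 5⁻¹ ≡ 3 (mod 7) since 5·3 = 15 ≡ 1, so λ ≡ 0·3 ≡ 0.
  x = λ² - 2 - 2 = 0 - 4 ≡ 3; y = λ·(2 - 3) - 6 ≡ 1. → (3, 1)
9P: (3, 1) + (2, 6). λ = (6 - 1)/(2 - 3) ≡ 5/6 mod 7. 6⁻¹ ≡ 6 (mod 7), so λ ≡ 2.
  x = λ² - 3 - 2 = 4 - 5 ≡ 6; y = λ·(3 - 6) - 1 ≡ 0. → (6, 0)
10P: (6, 0) + (2, 6). λ = (6 - 0)/(2 - 6) ≡ 6/3 mod 7. 3⁻¹ ≡ 5 (mod 7) since 3·5 = 15 ≡ 1, so λ ≡ 2.
  x = λ² - 6 - 2 = 4 - 8 ≡ 3; y = λ·(6 - 3) - 0 ≡ 6. → (3, 6)
11P: (3, 6) + (2, 6). λ = (6 - 6)/(2 - 3) ≡ 0/6 mod 7. 6⁻¹ ≡ 6 (mod 7) since 6·6 = 36 ≡ 1, so λ ≡ 0.
  x = λ² - 3 - 2 = 0 - 5 ≡ 2; y = λ·(3 - 2) - 6 ≡ 1. → (2, 1)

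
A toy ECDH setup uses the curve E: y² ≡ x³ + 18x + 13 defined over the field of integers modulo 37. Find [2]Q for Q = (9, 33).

(26, 36)

tangent at (9, 33): λ = (3·9² + 18)/(2·33) ≡ 2/29. 29⁻¹ ≡ 23 (mod 37) since 29·23 = 667 ≡ 1, so λ ≡ 2·23 ≡ 9.
  x = λ² - 9 - 9 = 81 - 18 ≡ 26; y = λ·(9 - 26) - 33 ≡ 36. → (26, 36)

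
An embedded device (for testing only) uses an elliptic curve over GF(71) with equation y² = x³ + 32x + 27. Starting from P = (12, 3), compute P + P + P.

Repeated addition: build up to 3P.
2P: tangent at (12, 3): λ = (3·12² + 32)/(2·3) ≡ 38/6. 6⁻¹ ≡ 12 (mod 71), so λ ≡ 38·12 ≡ 30.
  x = λ² - 12 - 12 = 900 - 24 ≡ 24; y = λ·(12 - 24) - 3 ≡ 63. → (24, 63)
3P: (24, 63) + (12, 3). λ = (3 - 63)/(12 - 24) ≡ 11/59 mod 71. 59⁻¹ ≡ 65 (mod 71), so λ ≡ 5.
  x = λ² - 24 - 12 = 25 - 36 ≡ 60; y = λ·(24 - 60) - 63 ≡ 41. → (60, 41)

(60, 41)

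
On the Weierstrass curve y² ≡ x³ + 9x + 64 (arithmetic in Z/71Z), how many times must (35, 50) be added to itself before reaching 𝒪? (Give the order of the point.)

4

2P: tangent at (35, 50): λ = (3·35² + 9)/(2·50) ≡ 63/29. 29⁻¹ ≡ 49 (mod 71) since 29·49 = 1421 ≡ 1, so λ ≡ 63·49 ≡ 34.
  x = λ² - 35 - 35 = 1156 - 70 ≡ 21; y = λ·(35 - 21) - 50 ≡ 0. → (21, 0)
3P: (21, 0) + (35, 50). λ = (50 - 0)/(35 - 21) ≡ 50/14 mod 71. 14⁻¹ ≡ 66 (mod 71), so λ ≡ 34.
  x = λ² - 21 - 35 = 1156 - 56 ≡ 35; y = λ·(21 - 35) - 0 ≡ 21. → (35, 21)
4P: (35, 21) + (35, 50): same x and y₁ ≡ -y₂, so the sum is 𝒪.
4P = 𝒪, so the order is 4.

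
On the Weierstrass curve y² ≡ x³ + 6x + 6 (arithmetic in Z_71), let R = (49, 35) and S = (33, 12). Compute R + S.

(69, 25)

(49, 35) + (33, 12). λ = (12 - 35)/(33 - 49) ≡ 48/55 mod 71. 55⁻¹ ≡ 31 (mod 71), so λ ≡ 68.
  x = λ² - 49 - 33 = 4624 - 82 ≡ 69; y = λ·(49 - 69) - 35 ≡ 25. → (69, 25)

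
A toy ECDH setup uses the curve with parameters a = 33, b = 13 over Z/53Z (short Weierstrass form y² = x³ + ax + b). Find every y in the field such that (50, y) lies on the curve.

x³ + 33x + 13 = 126663 ≡ 46 (mod 53).
Square roots of 46 mod 53: 24 and 29 (since 24² = 576 ≡ 46).

24, 29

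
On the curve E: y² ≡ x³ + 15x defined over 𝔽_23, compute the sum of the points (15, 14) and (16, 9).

(17, 19)

(15, 14) + (16, 9). λ = (9 - 14)/(16 - 15) ≡ 18/1 mod 23. 1⁻¹ ≡ 1 (mod 23), so λ ≡ 18.
  x = λ² - 15 - 16 = 324 - 31 ≡ 17; y = λ·(15 - 17) - 14 ≡ 19. → (17, 19)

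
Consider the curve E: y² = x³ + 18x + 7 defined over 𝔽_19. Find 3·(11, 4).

(9, 9)

Write G = (11, 4).
Repeated addition: build up to 3G.
2G: tangent at (11, 4): λ = (3·11² + 18)/(2·4) ≡ 1/8. 8⁻¹ ≡ 12 (mod 19), so λ ≡ 1·12 ≡ 12.
  x = λ² - 11 - 11 = 144 - 22 ≡ 8; y = λ·(11 - 8) - 4 ≡ 13. → (8, 13)
3G: (8, 13) + (11, 4). λ = (4 - 13)/(11 - 8) ≡ 10/3 mod 19. 3⁻¹ ≡ 13 (mod 19), so λ ≡ 16.
  x = λ² - 8 - 11 = 256 - 19 ≡ 9; y = λ·(8 - 9) - 13 ≡ 9. → (9, 9)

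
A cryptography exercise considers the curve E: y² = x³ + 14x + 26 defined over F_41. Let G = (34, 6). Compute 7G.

Repeated addition: build up to 7G.
2G: tangent at (34, 6): λ = (3·34² + 14)/(2·6) ≡ 38/12. 12⁻¹ ≡ 24 (mod 41), so λ ≡ 38·24 ≡ 10.
  x = λ² - 34 - 34 = 100 - 68 ≡ 32; y = λ·(34 - 32) - 6 ≡ 14. → (32, 14)
3G: (32, 14) + (34, 6). λ = (6 - 14)/(34 - 32) ≡ 33/2 mod 41. 2⁻¹ ≡ 21 (mod 41) since 2·21 = 42 ≡ 1, so λ ≡ 37.
  x = λ² - 32 - 34 = 1369 - 66 ≡ 32; y = λ·(32 - 32) - 14 ≡ 27. → (32, 27)
4G: (32, 27) + (34, 6). λ = (6 - 27)/(34 - 32) ≡ 20/2 mod 41. 2⁻¹ ≡ 21 (mod 41), so λ ≡ 10.
  x = λ² - 32 - 34 = 100 - 66 ≡ 34; y = λ·(32 - 34) - 27 ≡ 35. → (34, 35)
5G: (34, 35) + (34, 6): same x and y₁ ≡ -y₂, so the sum is 𝒪.
6G: 𝒪 + (34, 6) = (34, 6) (identity).
7G: tangent at (34, 6): λ = (3·34² + 14)/(2·6) ≡ 38/12. 12⁻¹ ≡ 24 (mod 41), so λ ≡ 38·24 ≡ 10.
  x = λ² - 34 - 34 = 100 - 68 ≡ 32; y = λ·(34 - 32) - 6 ≡ 14. → (32, 14)

(32, 14)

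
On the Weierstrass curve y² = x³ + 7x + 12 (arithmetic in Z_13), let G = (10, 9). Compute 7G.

Double-and-add on 7 = (111)₂. Start with G = (10, 9) for the leading 1-bit.
double: tangent at (10, 9): λ = (3·10² + 7)/(2·9) ≡ 8/5. 5⁻¹ ≡ 8 (mod 13), so λ ≡ 8·8 ≡ 12.
  x = λ² - 10 - 10 = 144 - 20 ≡ 7; y = λ·(10 - 7) - 9 ≡ 1. → (7, 1)
add G: (7, 1) + (10, 9). λ = (9 - 1)/(10 - 7) ≡ 8/3 mod 13. 3⁻¹ ≡ 9 (mod 13), so λ ≡ 7.
  x = λ² - 7 - 10 = 49 - 17 ≡ 6; y = λ·(7 - 6) - 1 ≡ 6. → (6, 6)
double: tangent at (6, 6): λ = (3·6² + 7)/(2·6) ≡ 11/12. 12⁻¹ ≡ 12 (mod 13) since 12·12 = 144 ≡ 1, so λ ≡ 11·12 ≡ 2.
  x = λ² - 6 - 6 = 4 - 12 ≡ 5; y = λ·(6 - 5) - 6 ≡ 9. → (5, 9)
add G: (5, 9) + (10, 9). λ = (9 - 9)/(10 - 5) ≡ 0/5 mod 13. 5⁻¹ ≡ 8 (mod 13) since 5·8 = 40 ≡ 1, so λ ≡ 0.
  x = λ² - 5 - 10 = 0 - 15 ≡ 11; y = λ·(5 - 11) - 9 ≡ 4. → (11, 4)

(11, 4)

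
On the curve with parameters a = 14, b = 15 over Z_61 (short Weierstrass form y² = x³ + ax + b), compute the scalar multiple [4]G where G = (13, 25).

Double-and-add on 4 = (100)₂. Start with G = (13, 25) for the leading 1-bit.
double: tangent at (13, 25): λ = (3·13² + 14)/(2·25) ≡ 33/50. 50⁻¹ ≡ 11 (mod 61), so λ ≡ 33·11 ≡ 58.
  x = λ² - 13 - 13 = 3364 - 26 ≡ 44; y = λ·(13 - 44) - 25 ≡ 7. → (44, 7)
double: tangent at (44, 7): λ = (3·44² + 14)/(2·7) ≡ 27/14. 14⁻¹ ≡ 48 (mod 61), so λ ≡ 27·48 ≡ 15.
  x = λ² - 44 - 44 = 225 - 88 ≡ 15; y = λ·(44 - 15) - 7 ≡ 1. → (15, 1)

(15, 1)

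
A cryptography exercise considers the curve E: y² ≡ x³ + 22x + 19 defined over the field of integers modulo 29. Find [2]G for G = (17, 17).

tangent at (17, 17): λ = (3·17² + 22)/(2·17) ≡ 19/5. 5⁻¹ ≡ 6 (mod 29), so λ ≡ 19·6 ≡ 27.
  x = λ² - 17 - 17 = 729 - 34 ≡ 28; y = λ·(17 - 28) - 17 ≡ 5. → (28, 5)

(28, 5)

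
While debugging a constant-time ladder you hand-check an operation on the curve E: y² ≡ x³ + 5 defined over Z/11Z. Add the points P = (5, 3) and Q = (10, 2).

(5, 3) + (10, 2). λ = (2 - 3)/(10 - 5) ≡ 10/5 mod 11. 5⁻¹ ≡ 9 (mod 11) since 5·9 = 45 ≡ 1, so λ ≡ 2.
  x = λ² - 5 - 10 = 4 - 15 ≡ 0; y = λ·(5 - 0) - 3 ≡ 7. → (0, 7)

(0, 7)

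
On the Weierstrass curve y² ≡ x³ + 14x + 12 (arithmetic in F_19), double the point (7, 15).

(3, 9)

tangent at (7, 15): λ = (3·7² + 14)/(2·15) ≡ 9/11. 11⁻¹ ≡ 7 (mod 19), so λ ≡ 9·7 ≡ 6.
  x = λ² - 7 - 7 = 36 - 14 ≡ 3; y = λ·(7 - 3) - 15 ≡ 9. → (3, 9)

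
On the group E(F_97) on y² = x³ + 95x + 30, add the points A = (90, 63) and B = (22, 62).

(85, 84)

(90, 63) + (22, 62). λ = (62 - 63)/(22 - 90) ≡ 96/29 mod 97. 29⁻¹ ≡ 87 (mod 97), so λ ≡ 10.
  x = λ² - 90 - 22 = 100 - 112 ≡ 85; y = λ·(90 - 85) - 63 ≡ 84. → (85, 84)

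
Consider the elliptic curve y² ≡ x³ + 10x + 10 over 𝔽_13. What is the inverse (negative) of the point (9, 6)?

-(9, 6) = (9, -6 mod 13) = (9, 7).

(9, 7)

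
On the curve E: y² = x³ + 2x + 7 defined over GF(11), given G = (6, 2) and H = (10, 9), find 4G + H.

First 4G:
Repeated addition: build up to 4G.
2G: tangent at (6, 2): λ = (3·6² + 2)/(2·2) ≡ 0/4. 4⁻¹ ≡ 3 (mod 11) since 4·3 = 12 ≡ 1, so λ ≡ 0·3 ≡ 0.
  x = λ² - 6 - 6 = 0 - 12 ≡ 10; y = λ·(6 - 10) - 2 ≡ 9. → (10, 9)
3G: (10, 9) + (6, 2). λ = (2 - 9)/(6 - 10) ≡ 4/7 mod 11. 7⁻¹ ≡ 8 (mod 11), so λ ≡ 10.
  x = λ² - 10 - 6 = 100 - 16 ≡ 7; y = λ·(10 - 7) - 9 ≡ 10. → (7, 10)
4G: (7, 10) + (6, 2). λ = (2 - 10)/(6 - 7) ≡ 3/10 mod 11. 10⁻¹ ≡ 10 (mod 11), so λ ≡ 8.
  x = λ² - 7 - 6 = 64 - 13 ≡ 7; y = λ·(7 - 7) - 10 ≡ 1. → (7, 1)
4G = (7, 1).
Finally 4G + H:
(7, 1) + (10, 9). λ = (9 - 1)/(10 - 7) ≡ 8/3 mod 11. 3⁻¹ ≡ 4 (mod 11) since 3·4 = 12 ≡ 1, so λ ≡ 10.
  x = λ² - 7 - 10 = 100 - 17 ≡ 6; y = λ·(7 - 6) - 1 ≡ 9. → (6, 9)

(6, 9)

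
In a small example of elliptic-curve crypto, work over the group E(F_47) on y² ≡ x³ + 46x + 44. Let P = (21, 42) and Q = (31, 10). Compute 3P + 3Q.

First 3P:
Repeated addition: build up to 3P.
2P: tangent at (21, 42): λ = (3·21² + 46)/(2·42) ≡ 6/37. 37⁻¹ ≡ 14 (mod 47), so λ ≡ 6·14 ≡ 37.
  x = λ² - 21 - 21 = 1369 - 42 ≡ 11; y = λ·(21 - 11) - 42 ≡ 46. → (11, 46)
3P: (11, 46) + (21, 42). λ = (42 - 46)/(21 - 11) ≡ 43/10 mod 47. 10⁻¹ ≡ 33 (mod 47) since 10·33 = 330 ≡ 1, so λ ≡ 9.
  x = λ² - 11 - 21 = 81 - 32 ≡ 2; y = λ·(11 - 2) - 46 ≡ 35. → (2, 35)
3P = (2, 35).
Next 3Q:
Repeated addition: build up to 3Q.
2Q: tangent at (31, 10): λ = (3·31² + 46)/(2·10) ≡ 15/20. 20⁻¹ ≡ 40 (mod 47), so λ ≡ 15·40 ≡ 36.
  x = λ² - 31 - 31 = 1296 - 62 ≡ 12; y = λ·(31 - 12) - 10 ≡ 16. → (12, 16)
3Q: (12, 16) + (31, 10). λ = (10 - 16)/(31 - 12) ≡ 41/19 mod 47. 19⁻¹ ≡ 5 (mod 47) since 19·5 = 95 ≡ 1, so λ ≡ 17.
  x = λ² - 12 - 31 = 289 - 43 ≡ 11; y = λ·(12 - 11) - 16 ≡ 1. → (11, 1)
3Q = (11, 1).
Finally 3P + 3Q:
(2, 35) + (11, 1). λ = (1 - 35)/(11 - 2) ≡ 13/9 mod 47. 9⁻¹ ≡ 21 (mod 47) since 9·21 = 189 ≡ 1, so λ ≡ 38.
  x = λ² - 2 - 11 = 1444 - 13 ≡ 21; y = λ·(2 - 21) - 35 ≡ 42. → (21, 42)

(21, 42)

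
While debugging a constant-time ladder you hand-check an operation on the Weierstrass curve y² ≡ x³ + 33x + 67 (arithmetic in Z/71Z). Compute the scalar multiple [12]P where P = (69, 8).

Repeated addition: build up to 12P.
2P: tangent at (69, 8): λ = (3·69² + 33)/(2·8) ≡ 45/16. 16⁻¹ ≡ 40 (mod 71), so λ ≡ 45·40 ≡ 25.
  x = λ² - 69 - 69 = 625 - 138 ≡ 61; y = λ·(69 - 61) - 8 ≡ 50. → (61, 50)
3P: (61, 50) + (69, 8). λ = (8 - 50)/(69 - 61) ≡ 29/8 mod 71. 8⁻¹ ≡ 9 (mod 71), so λ ≡ 48.
  x = λ² - 61 - 69 = 2304 - 130 ≡ 44; y = λ·(61 - 44) - 50 ≡ 56. → (44, 56)
4P: (44, 56) + (69, 8). λ = (8 - 56)/(69 - 44) ≡ 23/25 mod 71. 25⁻¹ ≡ 54 (mod 71) since 25·54 = 1350 ≡ 1, so λ ≡ 35.
  x = λ² - 44 - 69 = 1225 - 113 ≡ 47; y = λ·(44 - 47) - 56 ≡ 52. → (47, 52)
5P: (47, 52) + (69, 8). λ = (8 - 52)/(69 - 47) ≡ 27/22 mod 71. 22⁻¹ ≡ 42 (mod 71), so λ ≡ 69.
  x = λ² - 47 - 69 = 4761 - 116 ≡ 30; y = λ·(47 - 30) - 52 ≡ 56. → (30, 56)
6P: (30, 56) + (69, 8). λ = (8 - 56)/(69 - 30) ≡ 23/39 mod 71. 39⁻¹ ≡ 51 (mod 71), so λ ≡ 37.
  x = λ² - 30 - 69 = 1369 - 99 ≡ 63; y = λ·(30 - 63) - 56 ≡ 1. → (63, 1)
7P: (63, 1) + (69, 8). λ = (8 - 1)/(69 - 63) ≡ 7/6 mod 71. 6⁻¹ ≡ 12 (mod 71), so λ ≡ 13.
  x = λ² - 63 - 69 = 169 - 132 ≡ 37; y = λ·(63 - 37) - 1 ≡ 53. → (37, 53)
8P: (37, 53) + (69, 8). λ = (8 - 53)/(69 - 37) ≡ 26/32 mod 71. 32⁻¹ ≡ 20 (mod 71) since 32·20 = 640 ≡ 1, so λ ≡ 23.
  x = λ² - 37 - 69 = 529 - 106 ≡ 68; y = λ·(37 - 68) - 53 ≡ 15. → (68, 15)
9P: (68, 15) + (69, 8). λ = (8 - 15)/(69 - 68) ≡ 64/1 mod 71. 1⁻¹ ≡ 1 (mod 71) since 1·1 = 1 ≡ 1, so λ ≡ 64.
  x = λ² - 68 - 69 = 4096 - 137 ≡ 54; y = λ·(68 - 54) - 15 ≡ 29. → (54, 29)
10P: (54, 29) + (69, 8). λ = (8 - 29)/(69 - 54) ≡ 50/15 mod 71. 15⁻¹ ≡ 19 (mod 71) since 15·19 = 285 ≡ 1, so λ ≡ 27.
  x = λ² - 54 - 69 = 729 - 123 ≡ 38; y = λ·(54 - 38) - 29 ≡ 48. → (38, 48)
11P: (38, 48) + (69, 8). λ = (8 - 48)/(69 - 38) ≡ 31/31 mod 71. 31⁻¹ ≡ 55 (mod 71) since 31·55 = 1705 ≡ 1, so λ ≡ 1.
  x = λ² - 38 - 69 = 1 - 107 ≡ 36; y = λ·(38 - 36) - 48 ≡ 25. → (36, 25)
12P: (36, 25) + (69, 8). λ = (8 - 25)/(69 - 36) ≡ 54/33 mod 71. 33⁻¹ ≡ 28 (mod 71), so λ ≡ 21.
  x = λ² - 36 - 69 = 441 - 105 ≡ 52; y = λ·(36 - 52) - 25 ≡ 65. → (52, 65)

(52, 65)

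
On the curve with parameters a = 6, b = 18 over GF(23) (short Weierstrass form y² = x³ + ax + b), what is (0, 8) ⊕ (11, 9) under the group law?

(16, 1)

(0, 8) + (11, 9). λ = (9 - 8)/(11 - 0) ≡ 1/11 mod 23. 11⁻¹ ≡ 21 (mod 23) since 11·21 = 231 ≡ 1, so λ ≡ 21.
  x = λ² - 0 - 11 = 441 - 11 ≡ 16; y = λ·(0 - 16) - 8 ≡ 1. → (16, 1)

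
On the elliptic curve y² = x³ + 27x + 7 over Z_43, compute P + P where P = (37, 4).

(26, 15)

tangent at (37, 4): λ = (3·37² + 27)/(2·4) ≡ 6/8. 8⁻¹ ≡ 27 (mod 43), so λ ≡ 6·27 ≡ 33.
  x = λ² - 37 - 37 = 1089 - 74 ≡ 26; y = λ·(37 - 26) - 4 ≡ 15. → (26, 15)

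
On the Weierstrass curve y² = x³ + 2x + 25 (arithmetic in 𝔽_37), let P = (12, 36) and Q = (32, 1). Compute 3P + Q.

First 3P:
Repeated addition: build up to 3P.
2P: tangent at (12, 36): λ = (3·12² + 2)/(2·36) ≡ 27/35. 35⁻¹ ≡ 18 (mod 37), so λ ≡ 27·18 ≡ 5.
  x = λ² - 12 - 12 = 25 - 24 ≡ 1; y = λ·(12 - 1) - 36 ≡ 19. → (1, 19)
3P: (1, 19) + (12, 36). λ = (36 - 19)/(12 - 1) ≡ 17/11 mod 37. 11⁻¹ ≡ 27 (mod 37), so λ ≡ 15.
  x = λ² - 1 - 12 = 225 - 13 ≡ 27; y = λ·(1 - 27) - 19 ≡ 35. → (27, 35)
3P = (27, 35).
Finally 3P + Q:
(27, 35) + (32, 1). λ = (1 - 35)/(32 - 27) ≡ 3/5 mod 37. 5⁻¹ ≡ 15 (mod 37), so λ ≡ 8.
  x = λ² - 27 - 32 = 64 - 59 ≡ 5; y = λ·(27 - 5) - 35 ≡ 30. → (5, 30)

(5, 30)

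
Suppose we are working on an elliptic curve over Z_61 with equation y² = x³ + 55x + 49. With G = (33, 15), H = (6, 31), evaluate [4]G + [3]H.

First 4G:
Repeated addition: build up to 4G.
2G: tangent at (33, 15): λ = (3·33² + 55)/(2·15) ≡ 28/30. 30⁻¹ ≡ 59 (mod 61), so λ ≡ 28·59 ≡ 5.
  x = λ² - 33 - 33 = 25 - 66 ≡ 20; y = λ·(33 - 20) - 15 ≡ 50. → (20, 50)
3G: (20, 50) + (33, 15). λ = (15 - 50)/(33 - 20) ≡ 26/13 mod 61. 13⁻¹ ≡ 47 (mod 61) since 13·47 = 611 ≡ 1, so λ ≡ 2.
  x = λ² - 20 - 33 = 4 - 53 ≡ 12; y = λ·(20 - 12) - 50 ≡ 27. → (12, 27)
4G: (12, 27) + (33, 15). λ = (15 - 27)/(33 - 12) ≡ 49/21 mod 61. 21⁻¹ ≡ 32 (mod 61), so λ ≡ 43.
  x = λ² - 12 - 33 = 1849 - 45 ≡ 35; y = λ·(12 - 35) - 27 ≡ 21. → (35, 21)
4G = (35, 21).
Next 3H:
Repeated addition: build up to 3H.
2H: tangent at (6, 31): λ = (3·6² + 55)/(2·31) ≡ 41/1. 1⁻¹ ≡ 1 (mod 61), so λ ≡ 41·1 ≡ 41.
  x = λ² - 6 - 6 = 1681 - 12 ≡ 22; y = λ·(6 - 22) - 31 ≡ 45. → (22, 45)
3H: (22, 45) + (6, 31). λ = (31 - 45)/(6 - 22) ≡ 47/45 mod 61. 45⁻¹ ≡ 19 (mod 61) since 45·19 = 855 ≡ 1, so λ ≡ 39.
  x = λ² - 22 - 6 = 1521 - 28 ≡ 29; y = λ·(22 - 29) - 45 ≡ 48. → (29, 48)
3H = (29, 48).
Finally 4G + 3H:
(35, 21) + (29, 48). λ = (48 - 21)/(29 - 35) ≡ 27/55 mod 61. 55⁻¹ ≡ 10 (mod 61), so λ ≡ 26.
  x = λ² - 35 - 29 = 676 - 64 ≡ 2; y = λ·(35 - 2) - 21 ≡ 44. → (2, 44)

(2, 44)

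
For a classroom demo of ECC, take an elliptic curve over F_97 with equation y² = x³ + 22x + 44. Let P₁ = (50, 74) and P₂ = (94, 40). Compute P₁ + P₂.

(52, 51)

(50, 74) + (94, 40). λ = (40 - 74)/(94 - 50) ≡ 63/44 mod 97. 44⁻¹ ≡ 86 (mod 97), so λ ≡ 83.
  x = λ² - 50 - 94 = 6889 - 144 ≡ 52; y = λ·(50 - 52) - 74 ≡ 51. → (52, 51)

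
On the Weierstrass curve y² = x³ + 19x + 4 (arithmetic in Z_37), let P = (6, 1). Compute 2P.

tangent at (6, 1): λ = (3·6² + 19)/(2·1) ≡ 16/2. 2⁻¹ ≡ 19 (mod 37) since 2·19 = 38 ≡ 1, so λ ≡ 16·19 ≡ 8.
  x = λ² - 6 - 6 = 64 - 12 ≡ 15; y = λ·(6 - 15) - 1 ≡ 1. → (15, 1)

(15, 1)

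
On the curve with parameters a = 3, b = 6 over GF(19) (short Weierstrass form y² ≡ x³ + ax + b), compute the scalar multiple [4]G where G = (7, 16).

(17, 12)

Double-and-add on 4 = (100)₂. Start with G = (7, 16) for the leading 1-bit.
double: tangent at (7, 16): λ = (3·7² + 3)/(2·16) ≡ 17/13. 13⁻¹ ≡ 3 (mod 19) since 13·3 = 39 ≡ 1, so λ ≡ 17·3 ≡ 13.
  x = λ² - 7 - 7 = 169 - 14 ≡ 3; y = λ·(7 - 3) - 16 ≡ 17. → (3, 17)
double: tangent at (3, 17): λ = (3·3² + 3)/(2·17) ≡ 11/15. 15⁻¹ ≡ 14 (mod 19), so λ ≡ 11·14 ≡ 2.
  x = λ² - 3 - 3 = 4 - 6 ≡ 17; y = λ·(3 - 17) - 17 ≡ 12. → (17, 12)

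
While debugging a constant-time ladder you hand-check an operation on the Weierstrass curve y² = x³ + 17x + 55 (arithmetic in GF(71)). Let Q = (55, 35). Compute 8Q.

Double-and-add on 8 = (1000)₂. Start with Q = (55, 35) for the leading 1-bit.
double: tangent at (55, 35): λ = (3·55² + 17)/(2·35) ≡ 4/70. 70⁻¹ ≡ 70 (mod 71), so λ ≡ 4·70 ≡ 67.
  x = λ² - 55 - 55 = 4489 - 110 ≡ 48; y = λ·(55 - 48) - 35 ≡ 8. → (48, 8)
double: tangent at (48, 8): λ = (3·48² + 17)/(2·8) ≡ 42/16. 16⁻¹ ≡ 40 (mod 71), so λ ≡ 42·40 ≡ 47.
  x = λ² - 48 - 48 = 2209 - 96 ≡ 54; y = λ·(48 - 54) - 8 ≡ 65. → (54, 65)
double: tangent at (54, 65): λ = (3·54² + 17)/(2·65) ≡ 32/59. 59⁻¹ ≡ 65 (mod 71), so λ ≡ 32·65 ≡ 21.
  x = λ² - 54 - 54 = 441 - 108 ≡ 49; y = λ·(54 - 49) - 65 ≡ 40. → (49, 40)

(49, 40)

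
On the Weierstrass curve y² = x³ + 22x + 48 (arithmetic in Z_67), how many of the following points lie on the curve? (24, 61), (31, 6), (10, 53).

2

(24, 61): 61² ≡ 36, rhs ≡ 62 → off.
(31, 6): 6² ≡ 36, rhs ≡ 36 → on.
(10, 53): 53² ≡ 62, rhs ≡ 62 → on.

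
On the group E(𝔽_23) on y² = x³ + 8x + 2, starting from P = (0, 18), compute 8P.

Repeated addition: build up to 8P.
2P: tangent at (0, 18): λ = (3·0² + 8)/(2·18) ≡ 8/13. 13⁻¹ ≡ 16 (mod 23), so λ ≡ 8·16 ≡ 13.
  x = λ² - 0 - 0 = 169 - 0 ≡ 8; y = λ·(0 - 8) - 18 ≡ 16. → (8, 16)
3P: (8, 16) + (0, 18). λ = (18 - 16)/(0 - 8) ≡ 2/15 mod 23. 15⁻¹ ≡ 20 (mod 23), so λ ≡ 17.
  x = λ² - 8 - 0 = 289 - 8 ≡ 5; y = λ·(8 - 5) - 16 ≡ 12. → (5, 12)
4P: (5, 12) + (0, 18). λ = (18 - 12)/(0 - 5) ≡ 6/18 mod 23. 18⁻¹ ≡ 9 (mod 23), so λ ≡ 8.
  x = λ² - 5 - 0 = 64 - 5 ≡ 13; y = λ·(5 - 13) - 12 ≡ 16. → (13, 16)
5P: (13, 16) + (0, 18). λ = (18 - 16)/(0 - 13) ≡ 2/10 mod 23. 10⁻¹ ≡ 7 (mod 23), so λ ≡ 14.
  x = λ² - 13 - 0 = 196 - 13 ≡ 22; y = λ·(13 - 22) - 16 ≡ 19. → (22, 19)
6P: (22, 19) + (0, 18). λ = (18 - 19)/(0 - 22) ≡ 22/1 mod 23. 1⁻¹ ≡ 1 (mod 23), so λ ≡ 22.
  x = λ² - 22 - 0 = 484 - 22 ≡ 2; y = λ·(22 - 2) - 19 ≡ 7. → (2, 7)
7P: (2, 7) + (0, 18). λ = (18 - 7)/(0 - 2) ≡ 11/21 mod 23. 21⁻¹ ≡ 11 (mod 23) since 21·11 = 231 ≡ 1, so λ ≡ 6.
  x = λ² - 2 - 0 = 36 - 2 ≡ 11; y = λ·(2 - 11) - 7 ≡ 8. → (11, 8)
8P: (11, 8) + (0, 18). λ = (18 - 8)/(0 - 11) ≡ 10/12 mod 23. 12⁻¹ ≡ 2 (mod 23), so λ ≡ 20.
  x = λ² - 11 - 0 = 400 - 11 ≡ 21; y = λ·(11 - 21) - 8 ≡ 22. → (21, 22)

(21, 22)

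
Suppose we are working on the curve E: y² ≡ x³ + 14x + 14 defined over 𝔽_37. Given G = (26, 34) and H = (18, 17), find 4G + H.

O

First 4G:
Repeated addition: build up to 4G.
2G: tangent at (26, 34): λ = (3·26² + 14)/(2·34) ≡ 7/31. 31⁻¹ ≡ 6 (mod 37), so λ ≡ 7·6 ≡ 5.
  x = λ² - 26 - 26 = 25 - 52 ≡ 10; y = λ·(26 - 10) - 34 ≡ 9. → (10, 9)
3G: (10, 9) + (26, 34). λ = (34 - 9)/(26 - 10) ≡ 25/16 mod 37. 16⁻¹ ≡ 7 (mod 37) since 16·7 = 112 ≡ 1, so λ ≡ 27.
  x = λ² - 10 - 26 = 729 - 36 ≡ 27; y = λ·(10 - 27) - 9 ≡ 13. → (27, 13)
4G: (27, 13) + (26, 34). λ = (34 - 13)/(26 - 27) ≡ 21/36 mod 37. 36⁻¹ ≡ 36 (mod 37), so λ ≡ 16.
  x = λ² - 27 - 26 = 256 - 53 ≡ 18; y = λ·(27 - 18) - 13 ≡ 20. → (18, 20)
4G = (18, 20).
Finally 4G + H:
(18, 20) + (18, 17): same x and y₁ ≡ -y₂, so the sum is O.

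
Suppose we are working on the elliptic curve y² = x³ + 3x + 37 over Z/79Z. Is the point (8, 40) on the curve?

yes

y² = 40² ≡ 20; x³ + 3x + 37 = 573 ≡ 20 (mod 79). 20 = 20.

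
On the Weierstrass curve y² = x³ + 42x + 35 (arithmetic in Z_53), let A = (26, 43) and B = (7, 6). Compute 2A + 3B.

First 2A:
Repeated addition: build up to 2A.
2A: tangent at (26, 43): λ = (3·26² + 42)/(2·43) ≡ 3/33. 33⁻¹ ≡ 45 (mod 53) since 33·45 = 1485 ≡ 1, so λ ≡ 3·45 ≡ 29.
  x = λ² - 26 - 26 = 841 - 52 ≡ 47; y = λ·(26 - 47) - 43 ≡ 37. → (47, 37)
2A = (47, 37).
Next 3B:
Repeated addition: build up to 3B.
2B: tangent at (7, 6): λ = (3·7² + 42)/(2·6) ≡ 30/12. 12⁻¹ ≡ 31 (mod 53) since 12·31 = 372 ≡ 1, so λ ≡ 30·31 ≡ 29.
  x = λ² - 7 - 7 = 841 - 14 ≡ 32; y = λ·(7 - 32) - 6 ≡ 11. → (32, 11)
3B: (32, 11) + (7, 6). λ = (6 - 11)/(7 - 32) ≡ 48/28 mod 53. 28⁻¹ ≡ 36 (mod 53), so λ ≡ 32.
  x = λ² - 32 - 7 = 1024 - 39 ≡ 31; y = λ·(32 - 31) - 11 ≡ 21. → (31, 21)
3B = (31, 21).
Finally 2A + 3B:
(47, 37) + (31, 21). λ = (21 - 37)/(31 - 47) ≡ 37/37 mod 53. 37⁻¹ ≡ 43 (mod 53), so λ ≡ 1.
  x = λ² - 47 - 31 = 1 - 78 ≡ 29; y = λ·(47 - 29) - 37 ≡ 34. → (29, 34)

(29, 34)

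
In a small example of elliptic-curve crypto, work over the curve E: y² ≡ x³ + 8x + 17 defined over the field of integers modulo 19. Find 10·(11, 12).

Write P = (11, 12).
Double-and-add on 10 = (1010)₂. Start with P = (11, 12) for the leading 1-bit.
double: tangent at (11, 12): λ = (3·11² + 8)/(2·12) ≡ 10/5. 5⁻¹ ≡ 4 (mod 19), so λ ≡ 10·4 ≡ 2.
  x = λ² - 11 - 11 = 4 - 22 ≡ 1; y = λ·(11 - 1) - 12 ≡ 8. → (1, 8)
double: tangent at (1, 8): λ = (3·1² + 8)/(2·8) ≡ 11/16. 16⁻¹ ≡ 6 (mod 19), so λ ≡ 11·6 ≡ 9.
  x = λ² - 1 - 1 = 81 - 2 ≡ 3; y = λ·(1 - 3) - 8 ≡ 12. → (3, 12)
add P: (3, 12) + (11, 12). λ = (12 - 12)/(11 - 3) ≡ 0/8 mod 19. 8⁻¹ ≡ 12 (mod 19), so λ ≡ 0.
  x = λ² - 3 - 11 = 0 - 14 ≡ 5; y = λ·(3 - 5) - 12 ≡ 7. → (5, 7)
double: tangent at (5, 7): λ = (3·5² + 8)/(2·7) ≡ 7/14. 14⁻¹ ≡ 15 (mod 19), so λ ≡ 7·15 ≡ 10.
  x = λ² - 5 - 5 = 100 - 10 ≡ 14; y = λ·(5 - 14) - 7 ≡ 17. → (14, 17)

(14, 17)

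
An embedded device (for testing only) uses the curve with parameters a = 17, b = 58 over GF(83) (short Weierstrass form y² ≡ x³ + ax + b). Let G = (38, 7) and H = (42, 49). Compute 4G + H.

(16, 44)

First 4G:
Repeated addition: build up to 4G.
2G: tangent at (38, 7): λ = (3·38² + 17)/(2·7) ≡ 33/14. 14⁻¹ ≡ 6 (mod 83), so λ ≡ 33·6 ≡ 32.
  x = λ² - 38 - 38 = 1024 - 76 ≡ 35; y = λ·(38 - 35) - 7 ≡ 6. → (35, 6)
3G: (35, 6) + (38, 7). λ = (7 - 6)/(38 - 35) ≡ 1/3 mod 83. 3⁻¹ ≡ 28 (mod 83), so λ ≡ 28.
  x = λ² - 35 - 38 = 784 - 73 ≡ 47; y = λ·(35 - 47) - 6 ≡ 73. → (47, 73)
4G: (47, 73) + (38, 7). λ = (7 - 73)/(38 - 47) ≡ 17/74 mod 83. 74⁻¹ ≡ 46 (mod 83) since 74·46 = 3404 ≡ 1, so λ ≡ 35.
  x = λ² - 47 - 38 = 1225 - 85 ≡ 61; y = λ·(47 - 61) - 73 ≡ 18. → (61, 18)
4G = (61, 18).
Finally 4G + H:
(61, 18) + (42, 49). λ = (49 - 18)/(42 - 61) ≡ 31/64 mod 83. 64⁻¹ ≡ 48 (mod 83), so λ ≡ 77.
  x = λ² - 61 - 42 = 5929 - 103 ≡ 16; y = λ·(61 - 16) - 18 ≡ 44. → (16, 44)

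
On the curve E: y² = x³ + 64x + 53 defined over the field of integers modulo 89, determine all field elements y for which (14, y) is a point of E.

x³ + 64x + 53 = 3693 ≡ 44 (mod 89).
Square roots of 44 mod 89: 20 and 69 (since 20² = 400 ≡ 44).

20, 69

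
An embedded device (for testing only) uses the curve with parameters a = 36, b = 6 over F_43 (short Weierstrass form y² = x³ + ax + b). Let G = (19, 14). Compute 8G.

Repeated addition: build up to 8G.
2G: tangent at (19, 14): λ = (3·19² + 36)/(2·14) ≡ 1/28. 28⁻¹ ≡ 20 (mod 43) since 28·20 = 560 ≡ 1, so λ ≡ 1·20 ≡ 20.
  x = λ² - 19 - 19 = 400 - 38 ≡ 18; y = λ·(19 - 18) - 14 ≡ 6. → (18, 6)
3G: (18, 6) + (19, 14). λ = (14 - 6)/(19 - 18) ≡ 8/1 mod 43. 1⁻¹ ≡ 1 (mod 43) since 1·1 = 1 ≡ 1, so λ ≡ 8.
  x = λ² - 18 - 19 = 64 - 37 ≡ 27; y = λ·(18 - 27) - 6 ≡ 8. → (27, 8)
4G: (27, 8) + (19, 14). λ = (14 - 8)/(19 - 27) ≡ 6/35 mod 43. 35⁻¹ ≡ 16 (mod 43), so λ ≡ 10.
  x = λ² - 27 - 19 = 100 - 46 ≡ 11; y = λ·(27 - 11) - 8 ≡ 23. → (11, 23)
5G: (11, 23) + (19, 14). λ = (14 - 23)/(19 - 11) ≡ 34/8 mod 43. 8⁻¹ ≡ 27 (mod 43), so λ ≡ 15.
  x = λ² - 11 - 19 = 225 - 30 ≡ 23; y = λ·(11 - 23) - 23 ≡ 12. → (23, 12)
6G: (23, 12) + (19, 14). λ = (14 - 12)/(19 - 23) ≡ 2/39 mod 43. 39⁻¹ ≡ 32 (mod 43), so λ ≡ 21.
  x = λ² - 23 - 19 = 441 - 42 ≡ 12; y = λ·(23 - 12) - 12 ≡ 4. → (12, 4)
7G: (12, 4) + (19, 14). λ = (14 - 4)/(19 - 12) ≡ 10/7 mod 43. 7⁻¹ ≡ 37 (mod 43), so λ ≡ 26.
  x = λ² - 12 - 19 = 676 - 31 ≡ 0; y = λ·(12 - 0) - 4 ≡ 7. → (0, 7)
8G: (0, 7) + (19, 14). λ = (14 - 7)/(19 - 0) ≡ 7/19 mod 43. 19⁻¹ ≡ 34 (mod 43), so λ ≡ 23.
  x = λ² - 0 - 19 = 529 - 19 ≡ 37; y = λ·(0 - 37) - 7 ≡ 2. → (37, 2)

(37, 2)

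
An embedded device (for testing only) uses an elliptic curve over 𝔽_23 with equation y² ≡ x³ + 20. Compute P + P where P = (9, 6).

tangent at (9, 6): λ = (3·9² + 0)/(2·6) ≡ 13/12. 12⁻¹ ≡ 2 (mod 23), so λ ≡ 13·2 ≡ 3.
  x = λ² - 9 - 9 = 9 - 18 ≡ 14; y = λ·(9 - 14) - 6 ≡ 2. → (14, 2)

(14, 2)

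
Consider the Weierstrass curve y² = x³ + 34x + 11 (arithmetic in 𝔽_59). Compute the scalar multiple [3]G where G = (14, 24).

(1, 20)

Repeated addition: build up to 3G.
2G: tangent at (14, 24): λ = (3·14² + 34)/(2·24) ≡ 32/48. 48⁻¹ ≡ 16 (mod 59), so λ ≡ 32·16 ≡ 40.
  x = λ² - 14 - 14 = 1600 - 28 ≡ 38; y = λ·(14 - 38) - 24 ≡ 19. → (38, 19)
3G: (38, 19) + (14, 24). λ = (24 - 19)/(14 - 38) ≡ 5/35 mod 59. 35⁻¹ ≡ 27 (mod 59) since 35·27 = 945 ≡ 1, so λ ≡ 17.
  x = λ² - 38 - 14 = 289 - 52 ≡ 1; y = λ·(38 - 1) - 19 ≡ 20. → (1, 20)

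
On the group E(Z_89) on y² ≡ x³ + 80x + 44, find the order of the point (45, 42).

11

2P: tangent at (45, 42): λ = (3·45² + 80)/(2·42) ≡ 14/84. 84⁻¹ ≡ 71 (mod 89), so λ ≡ 14·71 ≡ 15.
  x = λ² - 45 - 45 = 225 - 90 ≡ 46; y = λ·(45 - 46) - 42 ≡ 32. → (46, 32)
3P: (46, 32) + (45, 42). λ = (42 - 32)/(45 - 46) ≡ 10/88 mod 89. 88⁻¹ ≡ 88 (mod 89), so λ ≡ 79.
  x = λ² - 46 - 45 = 6241 - 91 ≡ 9; y = λ·(46 - 9) - 32 ≡ 43. → (9, 43)
4P: (9, 43) + (45, 42). λ = (42 - 43)/(45 - 9) ≡ 88/36 mod 89. 36⁻¹ ≡ 47 (mod 89) since 36·47 = 1692 ≡ 1, so λ ≡ 42.
  x = λ² - 9 - 45 = 1764 - 54 ≡ 19; y = λ·(9 - 19) - 43 ≡ 71. → (19, 71)
5P: (19, 71) + (45, 42). λ = (42 - 71)/(45 - 19) ≡ 60/26 mod 89. 26⁻¹ ≡ 24 (mod 89) since 26·24 = 624 ≡ 1, so λ ≡ 16.
  x = λ² - 19 - 45 = 256 - 64 ≡ 14; y = λ·(19 - 14) - 71 ≡ 9. → (14, 9)
6P: (14, 9) + (45, 42). λ = (42 - 9)/(45 - 14) ≡ 33/31 mod 89. 31⁻¹ ≡ 23 (mod 89), so λ ≡ 47.
  x = λ² - 14 - 45 = 2209 - 59 ≡ 14; y = λ·(14 - 14) - 9 ≡ 80. → (14, 80)
7P: (14, 80) + (45, 42). λ = (42 - 80)/(45 - 14) ≡ 51/31 mod 89. 31⁻¹ ≡ 23 (mod 89), so λ ≡ 16.
  x = λ² - 14 - 45 = 256 - 59 ≡ 19; y = λ·(14 - 19) - 80 ≡ 18. → (19, 18)
8P: (19, 18) + (45, 42). λ = (42 - 18)/(45 - 19) ≡ 24/26 mod 89. 26⁻¹ ≡ 24 (mod 89), so λ ≡ 42.
  x = λ² - 19 - 45 = 1764 - 64 ≡ 9; y = λ·(19 - 9) - 18 ≡ 46. → (9, 46)
9P: (9, 46) + (45, 42). λ = (42 - 46)/(45 - 9) ≡ 85/36 mod 89. 36⁻¹ ≡ 47 (mod 89) since 36·47 = 1692 ≡ 1, so λ ≡ 79.
  x = λ² - 9 - 45 = 6241 - 54 ≡ 46; y = λ·(9 - 46) - 46 ≡ 57. → (46, 57)
10P: (46, 57) + (45, 42). λ = (42 - 57)/(45 - 46) ≡ 74/88 mod 89. 88⁻¹ ≡ 88 (mod 89), so λ ≡ 15.
  x = λ² - 46 - 45 = 225 - 91 ≡ 45; y = λ·(46 - 45) - 57 ≡ 47. → (45, 47)
11P: (45, 47) + (45, 42): same x and y₁ ≡ -y₂, so the sum is ∞.
11P = ∞, so the order is 11.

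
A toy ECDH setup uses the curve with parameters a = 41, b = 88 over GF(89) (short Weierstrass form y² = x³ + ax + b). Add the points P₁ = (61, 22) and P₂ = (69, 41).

(61, 22) + (69, 41). λ = (41 - 22)/(69 - 61) ≡ 19/8 mod 89. 8⁻¹ ≡ 78 (mod 89), so λ ≡ 58.
  x = λ² - 61 - 69 = 3364 - 130 ≡ 30; y = λ·(61 - 30) - 22 ≡ 85. → (30, 85)

(30, 85)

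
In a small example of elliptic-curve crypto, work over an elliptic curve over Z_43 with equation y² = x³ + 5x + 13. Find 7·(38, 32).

(33, 34)

Write G = (38, 32).
Double-and-add on 7 = (111)₂. Start with G = (38, 32) for the leading 1-bit.
double: tangent at (38, 32): λ = (3·38² + 5)/(2·32) ≡ 37/21. 21⁻¹ ≡ 41 (mod 43), so λ ≡ 37·41 ≡ 12.
  x = λ² - 38 - 38 = 144 - 76 ≡ 25; y = λ·(38 - 25) - 32 ≡ 38. → (25, 38)
add G: (25, 38) + (38, 32). λ = (32 - 38)/(38 - 25) ≡ 37/13 mod 43. 13⁻¹ ≡ 10 (mod 43) since 13·10 = 130 ≡ 1, so λ ≡ 26.
  x = λ² - 25 - 38 = 676 - 63 ≡ 11; y = λ·(25 - 11) - 38 ≡ 25. → (11, 25)
double: tangent at (11, 25): λ = (3·11² + 5)/(2·25) ≡ 24/7. 7⁻¹ ≡ 37 (mod 43), so λ ≡ 24·37 ≡ 28.
  x = λ² - 11 - 11 = 784 - 22 ≡ 31; y = λ·(11 - 31) - 25 ≡ 17. → (31, 17)
add G: (31, 17) + (38, 32). λ = (32 - 17)/(38 - 31) ≡ 15/7 mod 43. 7⁻¹ ≡ 37 (mod 43), so λ ≡ 39.
  x = λ² - 31 - 38 = 1521 - 69 ≡ 33; y = λ·(31 - 33) - 17 ≡ 34. → (33, 34)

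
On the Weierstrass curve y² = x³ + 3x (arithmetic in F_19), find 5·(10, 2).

Write P = (10, 2).
Double-and-add on 5 = (101)₂. Start with P = (10, 2) for the leading 1-bit.
double: tangent at (10, 2): λ = (3·10² + 3)/(2·2) ≡ 18/4. 4⁻¹ ≡ 5 (mod 19), so λ ≡ 18·5 ≡ 14.
  x = λ² - 10 - 10 = 196 - 20 ≡ 5; y = λ·(10 - 5) - 2 ≡ 11. → (5, 11)
double: tangent at (5, 11): λ = (3·5² + 3)/(2·11) ≡ 2/3. 3⁻¹ ≡ 13 (mod 19), so λ ≡ 2·13 ≡ 7.
  x = λ² - 5 - 5 = 49 - 10 ≡ 1; y = λ·(5 - 1) - 11 ≡ 17. → (1, 17)
add P: (1, 17) + (10, 2). λ = (2 - 17)/(10 - 1) ≡ 4/9 mod 19. 9⁻¹ ≡ 17 (mod 19) since 9·17 = 153 ≡ 1, so λ ≡ 11.
  x = λ² - 1 - 10 = 121 - 11 ≡ 15; y = λ·(1 - 15) - 17 ≡ 0. → (15, 0)

(15, 0)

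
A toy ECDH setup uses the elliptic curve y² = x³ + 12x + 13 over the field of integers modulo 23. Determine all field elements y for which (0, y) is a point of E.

x³ + 12x + 13 = 13 ≡ 13 (mod 23).
Square roots of 13 mod 23: 6 and 17 (since 6² = 36 ≡ 13).

6, 17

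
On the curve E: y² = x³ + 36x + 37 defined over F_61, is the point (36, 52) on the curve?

no

y² = 52² ≡ 20; x³ + 36x + 37 = 47989 ≡ 43 (mod 61). 20 ≠ 43.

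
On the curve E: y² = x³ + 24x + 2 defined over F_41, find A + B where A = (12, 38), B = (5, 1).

(26, 11)

(12, 38) + (5, 1). λ = (1 - 38)/(5 - 12) ≡ 4/34 mod 41. 34⁻¹ ≡ 35 (mod 41) since 34·35 = 1190 ≡ 1, so λ ≡ 17.
  x = λ² - 12 - 5 = 289 - 17 ≡ 26; y = λ·(12 - 26) - 38 ≡ 11. → (26, 11)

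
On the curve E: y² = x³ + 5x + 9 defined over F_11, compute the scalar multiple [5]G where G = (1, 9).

Double-and-add on 5 = (101)₂. Start with G = (1, 9) for the leading 1-bit.
double: tangent at (1, 9): λ = (3·1² + 5)/(2·9) ≡ 8/7. 7⁻¹ ≡ 8 (mod 11) since 7·8 = 56 ≡ 1, so λ ≡ 8·8 ≡ 9.
  x = λ² - 1 - 1 = 81 - 2 ≡ 2; y = λ·(1 - 2) - 9 ≡ 4. → (2, 4)
double: tangent at (2, 4): λ = (3·2² + 5)/(2·4) ≡ 6/8. 8⁻¹ ≡ 7 (mod 11) since 8·7 = 56 ≡ 1, so λ ≡ 6·7 ≡ 9.
  x = λ² - 2 - 2 = 81 - 4 ≡ 0; y = λ·(2 - 0) - 4 ≡ 3. → (0, 3)
add G: (0, 3) + (1, 9). λ = (9 - 3)/(1 - 0) ≡ 6/1 mod 11. 1⁻¹ ≡ 1 (mod 11), so λ ≡ 6.
  x = λ² - 0 - 1 = 36 - 1 ≡ 2; y = λ·(0 - 2) - 3 ≡ 7. → (2, 7)

(2, 7)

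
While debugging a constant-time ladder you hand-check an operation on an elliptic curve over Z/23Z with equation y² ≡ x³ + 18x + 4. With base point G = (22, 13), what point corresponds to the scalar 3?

Repeated addition: build up to 3G.
2G: tangent at (22, 13): λ = (3·22² + 18)/(2·13) ≡ 21/3. 3⁻¹ ≡ 8 (mod 23) since 3·8 = 24 ≡ 1, so λ ≡ 21·8 ≡ 7.
  x = λ² - 22 - 22 = 49 - 44 ≡ 5; y = λ·(22 - 5) - 13 ≡ 14. → (5, 14)
3G: (5, 14) + (22, 13). λ = (13 - 14)/(22 - 5) ≡ 22/17 mod 23. 17⁻¹ ≡ 19 (mod 23) since 17·19 = 323 ≡ 1, so λ ≡ 4.
  x = λ² - 5 - 22 = 16 - 27 ≡ 12; y = λ·(5 - 12) - 14 ≡ 4. → (12, 4)

(12, 4)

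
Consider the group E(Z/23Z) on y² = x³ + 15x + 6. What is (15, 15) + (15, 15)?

tangent at (15, 15): λ = (3·15² + 15)/(2·15) ≡ 0/7. 7⁻¹ ≡ 10 (mod 23), so λ ≡ 0·10 ≡ 0.
  x = λ² - 15 - 15 = 0 - 30 ≡ 16; y = λ·(15 - 16) - 15 ≡ 8. → (16, 8)

(16, 8)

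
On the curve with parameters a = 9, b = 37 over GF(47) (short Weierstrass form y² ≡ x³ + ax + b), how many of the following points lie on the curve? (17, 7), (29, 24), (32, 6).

1

(17, 7): 7² ≡ 2, rhs ≡ 27 → off.
(29, 24): 24² ≡ 12, rhs ≡ 12 → on.
(32, 6): 6² ≡ 36, rhs ≡ 5 → off.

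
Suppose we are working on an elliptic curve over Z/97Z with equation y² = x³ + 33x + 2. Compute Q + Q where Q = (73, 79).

(96, 68)

tangent at (73, 79): λ = (3·73² + 33)/(2·79) ≡ 15/61. 61⁻¹ ≡ 35 (mod 97), so λ ≡ 15·35 ≡ 40.
  x = λ² - 73 - 73 = 1600 - 146 ≡ 96; y = λ·(73 - 96) - 79 ≡ 68. → (96, 68)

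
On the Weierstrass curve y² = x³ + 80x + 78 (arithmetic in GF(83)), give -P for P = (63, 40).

(63, 43)

-(63, 40) = (63, -40 mod 83) = (63, 43).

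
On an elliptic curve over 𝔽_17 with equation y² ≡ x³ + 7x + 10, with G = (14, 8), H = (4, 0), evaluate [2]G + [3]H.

First 2G:
Repeated addition: build up to 2G.
2G: tangent at (14, 8): λ = (3·14² + 7)/(2·8) ≡ 0/16. 16⁻¹ ≡ 16 (mod 17), so λ ≡ 0·16 ≡ 0.
  x = λ² - 14 - 14 = 0 - 28 ≡ 6; y = λ·(14 - 6) - 8 ≡ 9. → (6, 9)
2G = (6, 9).
Next 3H:
Repeated addition: build up to 3H.
2H: (4, 0) + (4, 0): same x and y₁ ≡ -y₂, so the sum is the point at infinity.
3H: the point at infinity + (4, 0) = (4, 0) (identity).
3H = (4, 0).
Finally 2G + 3H:
(6, 9) + (4, 0). λ = (0 - 9)/(4 - 6) ≡ 8/15 mod 17. 15⁻¹ ≡ 8 (mod 17), so λ ≡ 13.
  x = λ² - 6 - 4 = 169 - 10 ≡ 6; y = λ·(6 - 6) - 9 ≡ 8. → (6, 8)

(6, 8)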